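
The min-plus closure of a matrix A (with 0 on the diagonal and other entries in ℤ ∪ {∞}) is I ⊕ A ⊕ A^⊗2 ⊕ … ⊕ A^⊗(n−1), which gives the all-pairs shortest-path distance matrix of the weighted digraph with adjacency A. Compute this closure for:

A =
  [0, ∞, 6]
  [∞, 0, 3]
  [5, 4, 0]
Closure =
  [0, 10, 6]
  [8, 0, 3]
  [5, 4, 0]

This is the Floyd-Warshall all-pairs shortest-path computation. For each intermediate vertex k = 0, 1, …, 2, update dist[i][j] ← min(dist[i][j], dist[i][k] + dist[k][j]). The final matrix gives, for each (i, j), the minimum total weight of any directed path from i to j (possibly empty when i = j).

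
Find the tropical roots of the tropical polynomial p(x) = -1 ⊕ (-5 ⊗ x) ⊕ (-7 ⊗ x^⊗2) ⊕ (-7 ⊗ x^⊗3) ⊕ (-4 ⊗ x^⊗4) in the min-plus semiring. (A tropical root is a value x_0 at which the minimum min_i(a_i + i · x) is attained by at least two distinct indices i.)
Roots: {-3, 0, 2, 4}

Each tropical root is a break point of the lower envelope of the lines y = a_i + i · x (there are 5 lines, with slopes 0, 1, ..., 4). Only the lines that attain the minimum somewhere contribute to roots; other lines are dominated. Here the surviving (envelope) indices are i = 4, i = 3, i = 2, i = 1, i = 0.
Intersections between consecutive envelope lines give the roots: for adjacent envelope indices i < j the intersection is x = (a_i − a_j) / (j − i). Reading off the sorted break points: {-3, 0, 2, 4}.
Verification: at each break x_0, at least two indices attain the minimum of min_i(a_i + i · x_0).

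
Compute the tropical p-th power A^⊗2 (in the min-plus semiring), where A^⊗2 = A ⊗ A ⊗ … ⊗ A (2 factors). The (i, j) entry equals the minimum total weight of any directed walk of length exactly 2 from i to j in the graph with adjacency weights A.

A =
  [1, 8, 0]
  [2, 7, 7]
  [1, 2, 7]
A^⊗2 =
  [1, 2, 1]
  [3, 9, 2]
  [2, 9, 1]

Each entry (A^⊗2)_ij equals the minimum over all length-2 walks i = v_0 → v_1 → … → v_2 = j of Σ_t A[v_t][v_{t+1}]. For example, for (i, j) = (0, 2) we minimise over 3 possible intermediate vertex sequences; the minimum is 1, attained along the walk 0 → 0 → 2.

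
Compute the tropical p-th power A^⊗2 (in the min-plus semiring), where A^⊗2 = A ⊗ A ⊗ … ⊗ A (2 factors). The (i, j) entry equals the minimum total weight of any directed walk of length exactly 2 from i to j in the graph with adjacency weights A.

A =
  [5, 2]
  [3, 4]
A^⊗2 =
  [5, 6]
  [7, 5]

Each entry (A^⊗2)_ij equals the minimum over all length-2 walks i = v_0 → v_1 → … → v_2 = j of Σ_t A[v_t][v_{t+1}]. For example, for (i, j) = (0, 1) we minimise over 2 possible intermediate vertex sequences; the minimum is 6, attained along the walk 0 → 1 → 1.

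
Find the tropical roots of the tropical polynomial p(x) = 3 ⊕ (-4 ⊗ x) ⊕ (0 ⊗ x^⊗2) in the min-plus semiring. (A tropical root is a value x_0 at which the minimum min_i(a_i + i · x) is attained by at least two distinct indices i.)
Roots: {-4, 7}

Each tropical root is a break point of the lower envelope of the lines y = a_i + i · x (there are 3 lines, with slopes 0, 1, ..., 2). Only the lines that attain the minimum somewhere contribute to roots; other lines are dominated. Here the surviving (envelope) indices are i = 2, i = 1, i = 0.
Intersections between consecutive envelope lines give the roots: for adjacent envelope indices i < j the intersection is x = (a_i − a_j) / (j − i). Reading off the sorted break points: {-4, 7}.
Verification: at each break x_0, at least two indices attain the minimum of min_i(a_i + i · x_0).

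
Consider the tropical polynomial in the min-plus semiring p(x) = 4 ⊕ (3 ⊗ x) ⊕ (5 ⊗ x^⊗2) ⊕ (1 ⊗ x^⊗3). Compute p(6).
p(6) = 4

A tropical monomial a ⊗ x^⊗i evaluates to a + i · x. Evaluating each term at x = 6:
  Term 0 contributes 4 + 0 · 6 = 4
  Term 1 contributes 3 + 1 · 6 = 9
  Term 2 contributes 5 + 2 · 6 = 17
  Term 3 contributes 1 + 3 · 6 = 19
p(6) = ⊕ of these = min[4, 9, 17, 19] = 4.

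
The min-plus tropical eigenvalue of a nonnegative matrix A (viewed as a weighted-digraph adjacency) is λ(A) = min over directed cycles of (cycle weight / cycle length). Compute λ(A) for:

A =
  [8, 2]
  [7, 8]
λ(A) = 9/2

Enumerate directed cycles and compute their means (weight / length). Sample:
  cycle 0 → 0: weight = 8, length = 1, mean = 8/1 ≈ 8.000
  cycle 1 → 1: weight = 8, length = 1, mean = 8/1 ≈ 8.000
  cycle 0 → 1 → 0: weight = 9, length = 2, mean = 9/2 ≈ 4.500
  cycle 1 → 0 → 1: weight = 9, length = 2, mean = 9/2 ≈ 4.500
Minimum mean = 4.500, attained e.g. along the cycle 0 → 1 → 0 with weight 9 and length 2. So λ(A) = 9/2 = 9/2.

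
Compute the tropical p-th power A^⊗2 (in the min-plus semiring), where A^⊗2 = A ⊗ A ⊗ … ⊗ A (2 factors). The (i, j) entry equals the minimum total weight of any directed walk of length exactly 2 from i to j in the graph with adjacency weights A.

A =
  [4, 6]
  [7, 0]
A^⊗2 =
  [8, 6]
  [7, 0]

Each entry (A^⊗2)_ij equals the minimum over all length-2 walks i = v_0 → v_1 → … → v_2 = j of Σ_t A[v_t][v_{t+1}]. For example, for (i, j) = (0, 1) we minimise over 2 possible intermediate vertex sequences; the minimum is 6, attained along the walk 0 → 1 → 1.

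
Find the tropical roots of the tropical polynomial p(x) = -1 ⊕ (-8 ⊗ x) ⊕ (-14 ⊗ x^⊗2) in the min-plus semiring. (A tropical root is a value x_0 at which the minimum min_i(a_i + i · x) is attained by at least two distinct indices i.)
Roots: {6, 7}

Each tropical root is a break point of the lower envelope of the lines y = a_i + i · x (there are 3 lines, with slopes 0, 1, ..., 2). Only the lines that attain the minimum somewhere contribute to roots; other lines are dominated. Here the surviving (envelope) indices are i = 2, i = 1, i = 0.
Intersections between consecutive envelope lines give the roots: for adjacent envelope indices i < j the intersection is x = (a_i − a_j) / (j − i). Reading off the sorted break points: {6, 7}.
Verification: at each break x_0, at least two indices attain the minimum of min_i(a_i + i · x_0).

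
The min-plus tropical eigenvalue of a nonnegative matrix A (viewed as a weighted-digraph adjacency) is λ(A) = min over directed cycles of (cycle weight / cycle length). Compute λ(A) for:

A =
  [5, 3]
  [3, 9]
λ(A) = 3

Enumerate directed cycles and compute their means (weight / length). Sample:
  cycle 0 → 0: weight = 5, length = 1, mean = 5/1 ≈ 5.000
  cycle 1 → 1: weight = 9, length = 1, mean = 9/1 ≈ 9.000
  cycle 0 → 1 → 0: weight = 6, length = 2, mean = 6/2 ≈ 3.000
  cycle 1 → 0 → 1: weight = 6, length = 2, mean = 6/2 ≈ 3.000
Minimum mean = 3.000, attained e.g. along the cycle 0 → 1 → 0 with weight 6 and length 2. So λ(A) = 6/2 = 3.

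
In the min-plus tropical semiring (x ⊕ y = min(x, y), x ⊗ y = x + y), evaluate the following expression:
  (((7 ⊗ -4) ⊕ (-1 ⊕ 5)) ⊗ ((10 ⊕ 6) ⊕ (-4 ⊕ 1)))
(((7 ⊗ -4) ⊕ (-1 ⊕ 5)) ⊗ ((10 ⊕ 6) ⊕ (-4 ⊕ 1))) = -5

Expand innermost to outermost. Recall ⊕ takes the minimum of its arguments and ⊗ takes their sum. Working out the expression (((7 ⊗ -4) ⊕ (-1 ⊕ 5)) ⊗ ((10 ⊕ 6) ⊕ (-4 ⊕ 1))) gives -5.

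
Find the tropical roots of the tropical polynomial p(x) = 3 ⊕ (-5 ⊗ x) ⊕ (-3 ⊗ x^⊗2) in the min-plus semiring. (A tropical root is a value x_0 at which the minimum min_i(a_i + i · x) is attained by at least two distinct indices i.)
Roots: {-2, 8}

Each tropical root is a break point of the lower envelope of the lines y = a_i + i · x (there are 3 lines, with slopes 0, 1, ..., 2). Only the lines that attain the minimum somewhere contribute to roots; other lines are dominated. Here the surviving (envelope) indices are i = 2, i = 1, i = 0.
Intersections between consecutive envelope lines give the roots: for adjacent envelope indices i < j the intersection is x = (a_i − a_j) / (j − i). Reading off the sorted break points: {-2, 8}.
Verification: at each break x_0, at least two indices attain the minimum of min_i(a_i + i · x_0).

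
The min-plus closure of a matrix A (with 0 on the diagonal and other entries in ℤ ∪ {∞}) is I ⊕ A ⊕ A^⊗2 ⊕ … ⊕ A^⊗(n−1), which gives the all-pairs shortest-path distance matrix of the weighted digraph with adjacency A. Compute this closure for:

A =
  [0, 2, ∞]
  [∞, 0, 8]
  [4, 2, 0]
Closure =
  [0, 2, 10]
  [12, 0, 8]
  [4, 2, 0]

This is the Floyd-Warshall all-pairs shortest-path computation. For each intermediate vertex k = 0, 1, …, 2, update dist[i][j] ← min(dist[i][j], dist[i][k] + dist[k][j]). The final matrix gives, for each (i, j), the minimum total weight of any directed path from i to j (possibly empty when i = j).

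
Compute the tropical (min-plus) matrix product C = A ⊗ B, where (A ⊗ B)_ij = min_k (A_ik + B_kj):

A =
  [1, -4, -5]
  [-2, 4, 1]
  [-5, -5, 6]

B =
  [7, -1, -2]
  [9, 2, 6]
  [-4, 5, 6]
A ⊗ B =
  [-9, -2, -1]
  [-3, -3, -4]
  [2, -6, -7]

Apply the min-plus product entry-by-entry:
  C[0][0] = min over k of (A[0][0] + B[0][0] = 1 + 7 = 8, A[0][1] + B[1][0] = -4 + 9 = 5, A[0][2] + B[2][0] = -5 + -4 = -9) = -9 (attained at k = 2)
  C[0][1] = min over k of (A[0][0] + B[0][1] = 1 + -1 = 0, A[0][1] + B[1][1] = -4 + 2 = -2, A[0][2] + B[2][1] = -5 + 5 = 0) = -2 (attained at k = 1)
  C[0][2] = min over k of (A[0][0] + B[0][2] = 1 + -2 = -1, A[0][1] + B[1][2] = -4 + 6 = 2, A[0][2] + B[2][2] = -5 + 6 = 1) = -1 (attained at k = 0)
  C[1][0] = min over k of (A[1][0] + B[0][0] = -2 + 7 = 5, A[1][1] + B[1][0] = 4 + 9 = 13, A[1][2] + B[2][0] = 1 + -4 = -3) = -3 (attained at k = 2)
  C[1][1] = min over k of (A[1][0] + B[0][1] = -2 + -1 = -3, A[1][1] + B[1][1] = 4 + 2 = 6, A[1][2] + B[2][1] = 1 + 5 = 6) = -3 (attained at k = 0)
  C[1][2] = min over k of (A[1][0] + B[0][2] = -2 + -2 = -4, A[1][1] + B[1][2] = 4 + 6 = 10, A[1][2] + B[2][2] = 1 + 6 = 7) = -4 (attained at k = 0)
  C[2][0] = min over k of (A[2][0] + B[0][0] = -5 + 7 = 2, A[2][1] + B[1][0] = -5 + 9 = 4, A[2][2] + B[2][0] = 6 + -4 = 2) = 2 (attained at k = 0)
  C[2][1] = min over k of (A[2][0] + B[0][1] = -5 + -1 = -6, A[2][1] + B[1][1] = -5 + 2 = -3, A[2][2] + B[2][1] = 6 + 5 = 11) = -6 (attained at k = 0)
  C[2][2] = min over k of (A[2][0] + B[0][2] = -5 + -2 = -7, A[2][1] + B[1][2] = -5 + 6 = 1, A[2][2] + B[2][2] = 6 + 6 = 12) = -7 (attained at k = 0)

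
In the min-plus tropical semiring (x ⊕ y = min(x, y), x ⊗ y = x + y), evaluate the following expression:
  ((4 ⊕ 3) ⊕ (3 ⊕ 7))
((4 ⊕ 3) ⊕ (3 ⊕ 7)) = 3

Expand innermost to outermost. Recall ⊕ takes the minimum of its arguments and ⊗ takes their sum. Working out the expression ((4 ⊕ 3) ⊕ (3 ⊕ 7)) gives 3.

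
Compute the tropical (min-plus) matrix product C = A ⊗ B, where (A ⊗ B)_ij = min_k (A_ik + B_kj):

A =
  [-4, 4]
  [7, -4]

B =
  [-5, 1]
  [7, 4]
A ⊗ B =
  [-9, -3]
  [2, 0]

Apply the min-plus product entry-by-entry:
  C[0][0] = min over k of (A[0][0] + B[0][0] = -4 + -5 = -9, A[0][1] + B[1][0] = 4 + 7 = 11) = -9 (attained at k = 0)
  C[0][1] = min over k of (A[0][0] + B[0][1] = -4 + 1 = -3, A[0][1] + B[1][1] = 4 + 4 = 8) = -3 (attained at k = 0)
  C[1][0] = min over k of (A[1][0] + B[0][0] = 7 + -5 = 2, A[1][1] + B[1][0] = -4 + 7 = 3) = 2 (attained at k = 0)
  C[1][1] = min over k of (A[1][0] + B[0][1] = 7 + 1 = 8, A[1][1] + B[1][1] = -4 + 4 = 0) = 0 (attained at k = 1)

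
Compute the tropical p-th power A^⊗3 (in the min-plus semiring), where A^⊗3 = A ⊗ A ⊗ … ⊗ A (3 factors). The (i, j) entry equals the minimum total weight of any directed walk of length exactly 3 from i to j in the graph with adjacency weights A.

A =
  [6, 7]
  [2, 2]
A^⊗3 =
  [11, 11]
  [6, 6]

Each entry (A^⊗3)_ij equals the minimum over all length-3 walks i = v_0 → v_1 → … → v_3 = j of Σ_t A[v_t][v_{t+1}]. For example, for (i, j) = (0, 1) we minimise over 4 possible intermediate vertex sequences; the minimum is 11, attained along the walk 0 → 1 → 1 → 1.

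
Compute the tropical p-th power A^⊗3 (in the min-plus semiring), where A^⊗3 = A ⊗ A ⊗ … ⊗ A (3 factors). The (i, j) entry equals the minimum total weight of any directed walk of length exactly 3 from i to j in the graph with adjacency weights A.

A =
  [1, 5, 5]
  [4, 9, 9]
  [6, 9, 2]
A^⊗3 =
  [3, 7, 7]
  [6, 10, 10]
  [8, 12, 6]

Each entry (A^⊗3)_ij equals the minimum over all length-3 walks i = v_0 → v_1 → … → v_3 = j of Σ_t A[v_t][v_{t+1}]. For example, for (i, j) = (0, 2) we minimise over 9 possible intermediate vertex sequences; the minimum is 7, attained along the walk 0 → 0 → 0 → 2.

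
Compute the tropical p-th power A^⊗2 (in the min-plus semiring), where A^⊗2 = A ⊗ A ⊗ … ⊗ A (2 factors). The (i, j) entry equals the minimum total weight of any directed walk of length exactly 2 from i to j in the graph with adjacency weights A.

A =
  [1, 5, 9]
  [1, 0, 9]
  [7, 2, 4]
A^⊗2 =
  [2, 5, 10]
  [1, 0, 9]
  [3, 2, 8]

Each entry (A^⊗2)_ij equals the minimum over all length-2 walks i = v_0 → v_1 → … → v_2 = j of Σ_t A[v_t][v_{t+1}]. For example, for (i, j) = (0, 2) we minimise over 3 possible intermediate vertex sequences; the minimum is 10, attained along the walk 0 → 0 → 2.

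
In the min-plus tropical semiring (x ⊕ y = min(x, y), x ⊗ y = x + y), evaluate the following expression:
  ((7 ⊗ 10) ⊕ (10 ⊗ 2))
((7 ⊗ 10) ⊕ (10 ⊗ 2)) = 12

Expand innermost to outermost. Recall ⊕ takes the minimum of its arguments and ⊗ takes their sum. Working out the expression ((7 ⊗ 10) ⊕ (10 ⊗ 2)) gives 12.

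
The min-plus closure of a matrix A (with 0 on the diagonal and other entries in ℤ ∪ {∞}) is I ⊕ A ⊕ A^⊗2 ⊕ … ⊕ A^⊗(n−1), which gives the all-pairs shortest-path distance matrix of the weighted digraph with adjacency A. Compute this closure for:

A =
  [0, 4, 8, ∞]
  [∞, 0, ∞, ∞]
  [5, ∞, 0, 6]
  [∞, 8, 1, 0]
Closure =
  [0, 4, 8, 14]
  [∞, 0, ∞, ∞]
  [5, 9, 0, 6]
  [6, 8, 1, 0]

This is the Floyd-Warshall all-pairs shortest-path computation. For each intermediate vertex k = 0, 1, …, 3, update dist[i][j] ← min(dist[i][j], dist[i][k] + dist[k][j]). The final matrix gives, for each (i, j), the minimum total weight of any directed path from i to j (possibly empty when i = j).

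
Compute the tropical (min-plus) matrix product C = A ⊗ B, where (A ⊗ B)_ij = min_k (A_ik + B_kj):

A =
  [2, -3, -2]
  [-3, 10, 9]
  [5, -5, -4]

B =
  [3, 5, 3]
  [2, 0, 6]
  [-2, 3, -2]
A ⊗ B =
  [-4, -3, -4]
  [0, 2, 0]
  [-6, -5, -6]

Apply the min-plus product entry-by-entry:
  C[0][0] = min over k of (A[0][0] + B[0][0] = 2 + 3 = 5, A[0][1] + B[1][0] = -3 + 2 = -1, A[0][2] + B[2][0] = -2 + -2 = -4) = -4 (attained at k = 2)
  C[0][1] = min over k of (A[0][0] + B[0][1] = 2 + 5 = 7, A[0][1] + B[1][1] = -3 + 0 = -3, A[0][2] + B[2][1] = -2 + 3 = 1) = -3 (attained at k = 1)
  C[0][2] = min over k of (A[0][0] + B[0][2] = 2 + 3 = 5, A[0][1] + B[1][2] = -3 + 6 = 3, A[0][2] + B[2][2] = -2 + -2 = -4) = -4 (attained at k = 2)
  C[1][0] = min over k of (A[1][0] + B[0][0] = -3 + 3 = 0, A[1][1] + B[1][0] = 10 + 2 = 12, A[1][2] + B[2][0] = 9 + -2 = 7) = 0 (attained at k = 0)
  C[1][1] = min over k of (A[1][0] + B[0][1] = -3 + 5 = 2, A[1][1] + B[1][1] = 10 + 0 = 10, A[1][2] + B[2][1] = 9 + 3 = 12) = 2 (attained at k = 0)
  C[1][2] = min over k of (A[1][0] + B[0][2] = -3 + 3 = 0, A[1][1] + B[1][2] = 10 + 6 = 16, A[1][2] + B[2][2] = 9 + -2 = 7) = 0 (attained at k = 0)
  C[2][0] = min over k of (A[2][0] + B[0][0] = 5 + 3 = 8, A[2][1] + B[1][0] = -5 + 2 = -3, A[2][2] + B[2][0] = -4 + -2 = -6) = -6 (attained at k = 2)
  C[2][1] = min over k of (A[2][0] + B[0][1] = 5 + 5 = 10, A[2][1] + B[1][1] = -5 + 0 = -5, A[2][2] + B[2][1] = -4 + 3 = -1) = -5 (attained at k = 1)
  C[2][2] = min over k of (A[2][0] + B[0][2] = 5 + 3 = 8, A[2][1] + B[1][2] = -5 + 6 = 1, A[2][2] + B[2][2] = -4 + -2 = -6) = -6 (attained at k = 2)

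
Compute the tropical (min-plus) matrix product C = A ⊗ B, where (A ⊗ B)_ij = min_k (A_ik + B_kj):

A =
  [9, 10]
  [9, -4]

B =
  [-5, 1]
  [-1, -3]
A ⊗ B =
  [4, 7]
  [-5, -7]

Apply the min-plus product entry-by-entry:
  C[0][0] = min over k of (A[0][0] + B[0][0] = 9 + -5 = 4, A[0][1] + B[1][0] = 10 + -1 = 9) = 4 (attained at k = 0)
  C[0][1] = min over k of (A[0][0] + B[0][1] = 9 + 1 = 10, A[0][1] + B[1][1] = 10 + -3 = 7) = 7 (attained at k = 1)
  C[1][0] = min over k of (A[1][0] + B[0][0] = 9 + -5 = 4, A[1][1] + B[1][0] = -4 + -1 = -5) = -5 (attained at k = 1)
  C[1][1] = min over k of (A[1][0] + B[0][1] = 9 + 1 = 10, A[1][1] + B[1][1] = -4 + -3 = -7) = -7 (attained at k = 1)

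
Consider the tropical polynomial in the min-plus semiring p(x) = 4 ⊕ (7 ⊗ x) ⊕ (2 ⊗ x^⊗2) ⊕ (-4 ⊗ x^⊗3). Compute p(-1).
p(-1) = -7

A tropical monomial a ⊗ x^⊗i evaluates to a + i · x. Evaluating each term at x = -1:
  Term 0 contributes 4 + 0 · -1 = 4
  Term 1 contributes 7 + 1 · -1 = 6
  Term 2 contributes 2 + 2 · -1 = 0
  Term 3 contributes -4 + 3 · -1 = -7
p(-1) = ⊕ of these = min[4, 6, 0, -7] = -7.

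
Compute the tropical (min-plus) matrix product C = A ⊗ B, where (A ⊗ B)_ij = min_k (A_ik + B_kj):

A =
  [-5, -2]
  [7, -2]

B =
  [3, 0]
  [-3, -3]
A ⊗ B =
  [-5, -5]
  [-5, -5]

Apply the min-plus product entry-by-entry:
  C[0][0] = min over k of (A[0][0] + B[0][0] = -5 + 3 = -2, A[0][1] + B[1][0] = -2 + -3 = -5) = -5 (attained at k = 1)
  C[0][1] = min over k of (A[0][0] + B[0][1] = -5 + 0 = -5, A[0][1] + B[1][1] = -2 + -3 = -5) = -5 (attained at k = 0)
  C[1][0] = min over k of (A[1][0] + B[0][0] = 7 + 3 = 10, A[1][1] + B[1][0] = -2 + -3 = -5) = -5 (attained at k = 1)
  C[1][1] = min over k of (A[1][0] + B[0][1] = 7 + 0 = 7, A[1][1] + B[1][1] = -2 + -3 = -5) = -5 (attained at k = 1)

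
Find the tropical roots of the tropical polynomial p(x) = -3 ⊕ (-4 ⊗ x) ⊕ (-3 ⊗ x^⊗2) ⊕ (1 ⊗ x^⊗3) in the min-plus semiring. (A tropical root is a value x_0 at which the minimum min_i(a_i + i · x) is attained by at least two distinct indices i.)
Roots: {-4, -1, 1}

Each tropical root is a break point of the lower envelope of the lines y = a_i + i · x (there are 4 lines, with slopes 0, 1, ..., 3). Only the lines that attain the minimum somewhere contribute to roots; other lines are dominated. Here the surviving (envelope) indices are i = 3, i = 2, i = 1, i = 0.
Intersections between consecutive envelope lines give the roots: for adjacent envelope indices i < j the intersection is x = (a_i − a_j) / (j − i). Reading off the sorted break points: {-4, -1, 1}.
Verification: at each break x_0, at least two indices attain the minimum of min_i(a_i + i · x_0).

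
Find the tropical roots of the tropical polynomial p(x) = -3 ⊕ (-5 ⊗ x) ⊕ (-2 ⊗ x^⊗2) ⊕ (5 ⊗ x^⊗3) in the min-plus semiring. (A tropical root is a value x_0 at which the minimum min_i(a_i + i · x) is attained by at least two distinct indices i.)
Roots: {-7, -3, 2}

Each tropical root is a break point of the lower envelope of the lines y = a_i + i · x (there are 4 lines, with slopes 0, 1, ..., 3). Only the lines that attain the minimum somewhere contribute to roots; other lines are dominated. Here the surviving (envelope) indices are i = 3, i = 2, i = 1, i = 0.
Intersections between consecutive envelope lines give the roots: for adjacent envelope indices i < j the intersection is x = (a_i − a_j) / (j − i). Reading off the sorted break points: {-7, -3, 2}.
Verification: at each break x_0, at least two indices attain the minimum of min_i(a_i + i · x_0).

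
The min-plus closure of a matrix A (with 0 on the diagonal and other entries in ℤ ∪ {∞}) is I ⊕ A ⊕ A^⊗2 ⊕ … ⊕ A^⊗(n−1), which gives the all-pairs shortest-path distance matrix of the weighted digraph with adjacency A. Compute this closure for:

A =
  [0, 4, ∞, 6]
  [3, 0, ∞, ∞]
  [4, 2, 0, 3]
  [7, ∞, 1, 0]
Closure =
  [0, 4, 7, 6]
  [3, 0, 10, 9]
  [4, 2, 0, 3]
  [5, 3, 1, 0]

This is the Floyd-Warshall all-pairs shortest-path computation. For each intermediate vertex k = 0, 1, …, 3, update dist[i][j] ← min(dist[i][j], dist[i][k] + dist[k][j]). The final matrix gives, for each (i, j), the minimum total weight of any directed path from i to j (possibly empty when i = j).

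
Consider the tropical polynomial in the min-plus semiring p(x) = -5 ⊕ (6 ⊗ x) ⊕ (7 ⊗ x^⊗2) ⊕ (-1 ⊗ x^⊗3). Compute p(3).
p(3) = -5

A tropical monomial a ⊗ x^⊗i evaluates to a + i · x. Evaluating each term at x = 3:
  Term 0 contributes -5 + 0 · 3 = -5
  Term 1 contributes 6 + 1 · 3 = 9
  Term 2 contributes 7 + 2 · 3 = 13
  Term 3 contributes -1 + 3 · 3 = 8
p(3) = ⊕ of these = min[-5, 9, 13, 8] = -5.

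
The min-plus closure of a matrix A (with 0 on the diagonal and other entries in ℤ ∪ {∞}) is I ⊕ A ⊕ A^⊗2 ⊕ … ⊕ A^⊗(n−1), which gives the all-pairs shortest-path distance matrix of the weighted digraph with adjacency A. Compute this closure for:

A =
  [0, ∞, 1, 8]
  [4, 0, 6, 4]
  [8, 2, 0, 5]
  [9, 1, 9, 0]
Closure =
  [0, 3, 1, 6]
  [4, 0, 5, 4]
  [6, 2, 0, 5]
  [5, 1, 6, 0]

This is the Floyd-Warshall all-pairs shortest-path computation. For each intermediate vertex k = 0, 1, …, 3, update dist[i][j] ← min(dist[i][j], dist[i][k] + dist[k][j]). The final matrix gives, for each (i, j), the minimum total weight of any directed path from i to j (possibly empty when i = j).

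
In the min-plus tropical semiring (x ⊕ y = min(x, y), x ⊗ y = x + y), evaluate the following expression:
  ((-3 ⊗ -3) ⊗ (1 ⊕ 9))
((-3 ⊗ -3) ⊗ (1 ⊕ 9)) = -5

Expand innermost to outermost. Recall ⊕ takes the minimum of its arguments and ⊗ takes their sum. Working out the expression ((-3 ⊗ -3) ⊗ (1 ⊕ 9)) gives -5.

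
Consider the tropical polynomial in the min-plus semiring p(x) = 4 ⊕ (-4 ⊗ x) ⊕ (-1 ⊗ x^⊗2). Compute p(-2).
p(-2) = -6

A tropical monomial a ⊗ x^⊗i evaluates to a + i · x. Evaluating each term at x = -2:
  Term 0 contributes 4 + 0 · -2 = 4
  Term 1 contributes -4 + 1 · -2 = -6
  Term 2 contributes -1 + 2 · -2 = -5
p(-2) = ⊕ of these = min[4, -6, -5] = -6.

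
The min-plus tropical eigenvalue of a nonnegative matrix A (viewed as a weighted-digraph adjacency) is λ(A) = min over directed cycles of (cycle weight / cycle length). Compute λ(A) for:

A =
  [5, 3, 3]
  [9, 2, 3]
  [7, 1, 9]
λ(A) = 2

Enumerate directed cycles and compute their means (weight / length). Sample:
  cycle 0 → 0: weight = 5, length = 1, mean = 5/1 ≈ 5.000
  cycle 1 → 1: weight = 2, length = 1, mean = 2/1 ≈ 2.000
  cycle 2 → 2: weight = 9, length = 1, mean = 9/1 ≈ 9.000
  cycle 0 → 1 → 0: weight = 12, length = 2, mean = 12/2 ≈ 6.000
  cycle 0 → 2 → 0: weight = 10, length = 2, mean = 10/2 ≈ 5.000
  cycle 1 → 0 → 1: weight = 12, length = 2, mean = 12/2 ≈ 6.000
Minimum mean = 2.000, attained e.g. along the cycle 1 → 1 with weight 2 and length 1. So λ(A) = 2/1 = 2.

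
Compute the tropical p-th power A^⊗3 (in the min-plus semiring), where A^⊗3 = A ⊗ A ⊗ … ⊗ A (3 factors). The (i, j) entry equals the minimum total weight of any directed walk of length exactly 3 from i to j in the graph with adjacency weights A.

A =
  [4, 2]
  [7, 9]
A^⊗3 =
  [12, 10]
  [15, 13]

Each entry (A^⊗3)_ij equals the minimum over all length-3 walks i = v_0 → v_1 → … → v_3 = j of Σ_t A[v_t][v_{t+1}]. For example, for (i, j) = (0, 1) we minimise over 4 possible intermediate vertex sequences; the minimum is 10, attained along the walk 0 → 0 → 0 → 1.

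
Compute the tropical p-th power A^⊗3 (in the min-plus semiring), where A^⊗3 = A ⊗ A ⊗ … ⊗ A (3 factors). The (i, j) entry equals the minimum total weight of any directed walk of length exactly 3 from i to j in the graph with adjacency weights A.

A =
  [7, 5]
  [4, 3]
A^⊗3 =
  [12, 11]
  [10, 9]

Each entry (A^⊗3)_ij equals the minimum over all length-3 walks i = v_0 → v_1 → … → v_3 = j of Σ_t A[v_t][v_{t+1}]. For example, for (i, j) = (0, 1) we minimise over 4 possible intermediate vertex sequences; the minimum is 11, attained along the walk 0 → 1 → 1 → 1.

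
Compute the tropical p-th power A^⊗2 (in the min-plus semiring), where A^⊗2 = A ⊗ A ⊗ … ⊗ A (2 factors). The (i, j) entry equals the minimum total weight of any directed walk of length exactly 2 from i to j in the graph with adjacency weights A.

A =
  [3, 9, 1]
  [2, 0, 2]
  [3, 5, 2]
A^⊗2 =
  [4, 6, 3]
  [2, 0, 2]
  [5, 5, 4]

Each entry (A^⊗2)_ij equals the minimum over all length-2 walks i = v_0 → v_1 → … → v_2 = j of Σ_t A[v_t][v_{t+1}]. For example, for (i, j) = (0, 2) we minimise over 3 possible intermediate vertex sequences; the minimum is 3, attained along the walk 0 → 2 → 2.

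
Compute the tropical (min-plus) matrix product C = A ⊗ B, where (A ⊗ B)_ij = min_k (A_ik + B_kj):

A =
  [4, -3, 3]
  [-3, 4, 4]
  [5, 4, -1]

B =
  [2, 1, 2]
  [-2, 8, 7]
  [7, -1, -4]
A ⊗ B =
  [-5, 2, -1]
  [-1, -2, -1]
  [2, -2, -5]

Apply the min-plus product entry-by-entry:
  C[0][0] = min over k of (A[0][0] + B[0][0] = 4 + 2 = 6, A[0][1] + B[1][0] = -3 + -2 = -5, A[0][2] + B[2][0] = 3 + 7 = 10) = -5 (attained at k = 1)
  C[0][1] = min over k of (A[0][0] + B[0][1] = 4 + 1 = 5, A[0][1] + B[1][1] = -3 + 8 = 5, A[0][2] + B[2][1] = 3 + -1 = 2) = 2 (attained at k = 2)
  C[0][2] = min over k of (A[0][0] + B[0][2] = 4 + 2 = 6, A[0][1] + B[1][2] = -3 + 7 = 4, A[0][2] + B[2][2] = 3 + -4 = -1) = -1 (attained at k = 2)
  C[1][0] = min over k of (A[1][0] + B[0][0] = -3 + 2 = -1, A[1][1] + B[1][0] = 4 + -2 = 2, A[1][2] + B[2][0] = 4 + 7 = 11) = -1 (attained at k = 0)
  C[1][1] = min over k of (A[1][0] + B[0][1] = -3 + 1 = -2, A[1][1] + B[1][1] = 4 + 8 = 12, A[1][2] + B[2][1] = 4 + -1 = 3) = -2 (attained at k = 0)
  C[1][2] = min over k of (A[1][0] + B[0][2] = -3 + 2 = -1, A[1][1] + B[1][2] = 4 + 7 = 11, A[1][2] + B[2][2] = 4 + -4 = 0) = -1 (attained at k = 0)
  C[2][0] = min over k of (A[2][0] + B[0][0] = 5 + 2 = 7, A[2][1] + B[1][0] = 4 + -2 = 2, A[2][2] + B[2][0] = -1 + 7 = 6) = 2 (attained at k = 1)
  C[2][1] = min over k of (A[2][0] + B[0][1] = 5 + 1 = 6, A[2][1] + B[1][1] = 4 + 8 = 12, A[2][2] + B[2][1] = -1 + -1 = -2) = -2 (attained at k = 2)
  C[2][2] = min over k of (A[2][0] + B[0][2] = 5 + 2 = 7, A[2][1] + B[1][2] = 4 + 7 = 11, A[2][2] + B[2][2] = -1 + -4 = -5) = -5 (attained at k = 2)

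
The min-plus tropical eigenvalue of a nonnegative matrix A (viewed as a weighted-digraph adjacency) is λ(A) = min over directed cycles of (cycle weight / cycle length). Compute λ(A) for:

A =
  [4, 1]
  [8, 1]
λ(A) = 1

Enumerate directed cycles and compute their means (weight / length). Sample:
  cycle 0 → 0: weight = 4, length = 1, mean = 4/1 ≈ 4.000
  cycle 1 → 1: weight = 1, length = 1, mean = 1/1 ≈ 1.000
  cycle 0 → 1 → 0: weight = 9, length = 2, mean = 9/2 ≈ 4.500
  cycle 1 → 0 → 1: weight = 9, length = 2, mean = 9/2 ≈ 4.500
Minimum mean = 1.000, attained e.g. along the cycle 1 → 1 with weight 1 and length 1. So λ(A) = 1/1 = 1.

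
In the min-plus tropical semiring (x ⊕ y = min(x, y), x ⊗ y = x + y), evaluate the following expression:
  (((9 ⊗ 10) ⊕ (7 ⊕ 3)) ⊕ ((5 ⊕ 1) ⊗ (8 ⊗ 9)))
(((9 ⊗ 10) ⊕ (7 ⊕ 3)) ⊕ ((5 ⊕ 1) ⊗ (8 ⊗ 9))) = 3

Expand innermost to outermost. Recall ⊕ takes the minimum of its arguments and ⊗ takes their sum. Working out the expression (((9 ⊗ 10) ⊕ (7 ⊕ 3)) ⊕ ((5 ⊕ 1) ⊗ (8 ⊗ 9))) gives 3.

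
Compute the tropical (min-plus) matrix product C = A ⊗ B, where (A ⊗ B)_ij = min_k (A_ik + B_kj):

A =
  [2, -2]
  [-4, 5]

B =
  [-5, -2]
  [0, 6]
A ⊗ B =
  [-3, 0]
  [-9, -6]

Apply the min-plus product entry-by-entry:
  C[0][0] = min over k of (A[0][0] + B[0][0] = 2 + -5 = -3, A[0][1] + B[1][0] = -2 + 0 = -2) = -3 (attained at k = 0)
  C[0][1] = min over k of (A[0][0] + B[0][1] = 2 + -2 = 0, A[0][1] + B[1][1] = -2 + 6 = 4) = 0 (attained at k = 0)
  C[1][0] = min over k of (A[1][0] + B[0][0] = -4 + -5 = -9, A[1][1] + B[1][0] = 5 + 0 = 5) = -9 (attained at k = 0)
  C[1][1] = min over k of (A[1][0] + B[0][1] = -4 + -2 = -6, A[1][1] + B[1][1] = 5 + 6 = 11) = -6 (attained at k = 0)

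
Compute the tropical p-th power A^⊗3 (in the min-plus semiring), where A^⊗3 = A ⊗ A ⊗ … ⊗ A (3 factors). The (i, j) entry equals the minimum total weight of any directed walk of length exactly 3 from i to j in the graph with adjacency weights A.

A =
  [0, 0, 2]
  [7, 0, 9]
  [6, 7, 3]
A^⊗3 =
  [0, 0, 2]
  [7, 0, 9]
  [6, 6, 8]

Each entry (A^⊗3)_ij equals the minimum over all length-3 walks i = v_0 → v_1 → … → v_3 = j of Σ_t A[v_t][v_{t+1}]. For example, for (i, j) = (0, 2) we minimise over 9 possible intermediate vertex sequences; the minimum is 2, attained along the walk 0 → 0 → 0 → 2.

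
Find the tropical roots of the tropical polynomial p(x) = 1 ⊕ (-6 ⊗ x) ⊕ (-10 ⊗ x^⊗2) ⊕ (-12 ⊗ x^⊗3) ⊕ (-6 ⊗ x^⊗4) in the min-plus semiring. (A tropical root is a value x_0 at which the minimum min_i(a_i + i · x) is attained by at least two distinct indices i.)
Roots: {-6, 2, 4, 7}

Each tropical root is a break point of the lower envelope of the lines y = a_i + i · x (there are 5 lines, with slopes 0, 1, ..., 4). Only the lines that attain the minimum somewhere contribute to roots; other lines are dominated. Here the surviving (envelope) indices are i = 4, i = 3, i = 2, i = 1, i = 0.
Intersections between consecutive envelope lines give the roots: for adjacent envelope indices i < j the intersection is x = (a_i − a_j) / (j − i). Reading off the sorted break points: {-6, 2, 4, 7}.
Verification: at each break x_0, at least two indices attain the minimum of min_i(a_i + i · x_0).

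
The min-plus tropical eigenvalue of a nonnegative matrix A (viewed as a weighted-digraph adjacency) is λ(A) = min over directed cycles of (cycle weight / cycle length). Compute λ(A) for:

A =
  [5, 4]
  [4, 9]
λ(A) = 4

Enumerate directed cycles and compute their means (weight / length). Sample:
  cycle 0 → 0: weight = 5, length = 1, mean = 5/1 ≈ 5.000
  cycle 1 → 1: weight = 9, length = 1, mean = 9/1 ≈ 9.000
  cycle 0 → 1 → 0: weight = 8, length = 2, mean = 8/2 ≈ 4.000
  cycle 1 → 0 → 1: weight = 8, length = 2, mean = 8/2 ≈ 4.000
Minimum mean = 4.000, attained e.g. along the cycle 0 → 1 → 0 with weight 8 and length 2. So λ(A) = 8/2 = 4.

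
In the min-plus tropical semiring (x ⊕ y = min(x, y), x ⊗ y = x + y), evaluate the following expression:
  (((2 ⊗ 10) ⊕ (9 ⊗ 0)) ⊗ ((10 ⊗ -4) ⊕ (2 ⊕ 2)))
(((2 ⊗ 10) ⊕ (9 ⊗ 0)) ⊗ ((10 ⊗ -4) ⊕ (2 ⊕ 2))) = 11

Expand innermost to outermost. Recall ⊕ takes the minimum of its arguments and ⊗ takes their sum. Working out the expression (((2 ⊗ 10) ⊕ (9 ⊗ 0)) ⊗ ((10 ⊗ -4) ⊕ (2 ⊕ 2))) gives 11.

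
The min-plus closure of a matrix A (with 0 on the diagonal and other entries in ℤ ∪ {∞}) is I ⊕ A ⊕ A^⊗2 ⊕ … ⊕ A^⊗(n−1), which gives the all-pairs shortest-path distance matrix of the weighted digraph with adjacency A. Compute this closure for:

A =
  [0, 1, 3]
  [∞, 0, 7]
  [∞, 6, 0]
Closure =
  [0, 1, 3]
  [∞, 0, 7]
  [∞, 6, 0]

This is the Floyd-Warshall all-pairs shortest-path computation. For each intermediate vertex k = 0, 1, …, 2, update dist[i][j] ← min(dist[i][j], dist[i][k] + dist[k][j]). The final matrix gives, for each (i, j), the minimum total weight of any directed path from i to j (possibly empty when i = j).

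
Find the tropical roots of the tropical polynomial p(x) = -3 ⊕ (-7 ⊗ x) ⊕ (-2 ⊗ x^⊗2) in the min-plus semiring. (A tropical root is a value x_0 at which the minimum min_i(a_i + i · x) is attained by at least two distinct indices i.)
Roots: {-5, 4}

Each tropical root is a break point of the lower envelope of the lines y = a_i + i · x (there are 3 lines, with slopes 0, 1, ..., 2). Only the lines that attain the minimum somewhere contribute to roots; other lines are dominated. Here the surviving (envelope) indices are i = 2, i = 1, i = 0.
Intersections between consecutive envelope lines give the roots: for adjacent envelope indices i < j the intersection is x = (a_i − a_j) / (j − i). Reading off the sorted break points: {-5, 4}.
Verification: at each break x_0, at least two indices attain the minimum of min_i(a_i + i · x_0).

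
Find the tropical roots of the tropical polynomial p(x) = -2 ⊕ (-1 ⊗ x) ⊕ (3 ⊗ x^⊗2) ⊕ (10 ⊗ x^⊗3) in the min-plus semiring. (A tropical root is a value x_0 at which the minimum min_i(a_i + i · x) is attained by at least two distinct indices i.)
Roots: {-7, -4, -1}

Each tropical root is a break point of the lower envelope of the lines y = a_i + i · x (there are 4 lines, with slopes 0, 1, ..., 3). Only the lines that attain the minimum somewhere contribute to roots; other lines are dominated. Here the surviving (envelope) indices are i = 3, i = 2, i = 1, i = 0.
Intersections between consecutive envelope lines give the roots: for adjacent envelope indices i < j the intersection is x = (a_i − a_j) / (j − i). Reading off the sorted break points: {-7, -4, -1}.
Verification: at each break x_0, at least two indices attain the minimum of min_i(a_i + i · x_0).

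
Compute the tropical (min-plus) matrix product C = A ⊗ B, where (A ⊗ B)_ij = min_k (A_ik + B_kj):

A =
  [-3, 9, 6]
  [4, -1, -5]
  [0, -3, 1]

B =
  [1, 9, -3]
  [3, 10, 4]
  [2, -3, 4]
A ⊗ B =
  [-2, 3, -6]
  [-3, -8, -1]
  [0, -2, -3]

Apply the min-plus product entry-by-entry:
  C[0][0] = min over k of (A[0][0] + B[0][0] = -3 + 1 = -2, A[0][1] + B[1][0] = 9 + 3 = 12, A[0][2] + B[2][0] = 6 + 2 = 8) = -2 (attained at k = 0)
  C[0][1] = min over k of (A[0][0] + B[0][1] = -3 + 9 = 6, A[0][1] + B[1][1] = 9 + 10 = 19, A[0][2] + B[2][1] = 6 + -3 = 3) = 3 (attained at k = 2)
  C[0][2] = min over k of (A[0][0] + B[0][2] = -3 + -3 = -6, A[0][1] + B[1][2] = 9 + 4 = 13, A[0][2] + B[2][2] = 6 + 4 = 10) = -6 (attained at k = 0)
  C[1][0] = min over k of (A[1][0] + B[0][0] = 4 + 1 = 5, A[1][1] + B[1][0] = -1 + 3 = 2, A[1][2] + B[2][0] = -5 + 2 = -3) = -3 (attained at k = 2)
  C[1][1] = min over k of (A[1][0] + B[0][1] = 4 + 9 = 13, A[1][1] + B[1][1] = -1 + 10 = 9, A[1][2] + B[2][1] = -5 + -3 = -8) = -8 (attained at k = 2)
  C[1][2] = min over k of (A[1][0] + B[0][2] = 4 + -3 = 1, A[1][1] + B[1][2] = -1 + 4 = 3, A[1][2] + B[2][2] = -5 + 4 = -1) = -1 (attained at k = 2)
  C[2][0] = min over k of (A[2][0] + B[0][0] = 0 + 1 = 1, A[2][1] + B[1][0] = -3 + 3 = 0, A[2][2] + B[2][0] = 1 + 2 = 3) = 0 (attained at k = 1)
  C[2][1] = min over k of (A[2][0] + B[0][1] = 0 + 9 = 9, A[2][1] + B[1][1] = -3 + 10 = 7, A[2][2] + B[2][1] = 1 + -3 = -2) = -2 (attained at k = 2)
  C[2][2] = min over k of (A[2][0] + B[0][2] = 0 + -3 = -3, A[2][1] + B[1][2] = -3 + 4 = 1, A[2][2] + B[2][2] = 1 + 4 = 5) = -3 (attained at k = 0)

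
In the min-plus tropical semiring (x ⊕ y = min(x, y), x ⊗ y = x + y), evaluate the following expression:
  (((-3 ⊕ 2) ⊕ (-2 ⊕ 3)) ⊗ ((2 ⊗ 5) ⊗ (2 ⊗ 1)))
(((-3 ⊕ 2) ⊕ (-2 ⊕ 3)) ⊗ ((2 ⊗ 5) ⊗ (2 ⊗ 1))) = 7

Expand innermost to outermost. Recall ⊕ takes the minimum of its arguments and ⊗ takes their sum. Working out the expression (((-3 ⊕ 2) ⊕ (-2 ⊕ 3)) ⊗ ((2 ⊗ 5) ⊗ (2 ⊗ 1))) gives 7.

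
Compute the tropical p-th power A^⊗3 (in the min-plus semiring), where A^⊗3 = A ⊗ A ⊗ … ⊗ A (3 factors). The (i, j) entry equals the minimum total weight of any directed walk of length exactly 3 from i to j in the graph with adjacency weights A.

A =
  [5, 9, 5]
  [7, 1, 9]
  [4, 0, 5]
A^⊗3 =
  [12, 6, 14]
  [9, 3, 11]
  [8, 2, 10]

Each entry (A^⊗3)_ij equals the minimum over all length-3 walks i = v_0 → v_1 → … → v_3 = j of Σ_t A[v_t][v_{t+1}]. For example, for (i, j) = (0, 2) we minimise over 9 possible intermediate vertex sequences; the minimum is 14, attained along the walk 0 → 2 → 0 → 2.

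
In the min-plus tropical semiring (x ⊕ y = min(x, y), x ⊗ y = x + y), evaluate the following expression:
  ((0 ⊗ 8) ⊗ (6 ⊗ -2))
((0 ⊗ 8) ⊗ (6 ⊗ -2)) = 12

Expand innermost to outermost. Recall ⊕ takes the minimum of its arguments and ⊗ takes their sum. Working out the expression ((0 ⊗ 8) ⊗ (6 ⊗ -2)) gives 12.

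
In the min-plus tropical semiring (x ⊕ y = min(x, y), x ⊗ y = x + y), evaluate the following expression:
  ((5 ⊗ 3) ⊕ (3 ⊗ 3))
((5 ⊗ 3) ⊕ (3 ⊗ 3)) = 6

Expand innermost to outermost. Recall ⊕ takes the minimum of its arguments and ⊗ takes their sum. Working out the expression ((5 ⊗ 3) ⊕ (3 ⊗ 3)) gives 6.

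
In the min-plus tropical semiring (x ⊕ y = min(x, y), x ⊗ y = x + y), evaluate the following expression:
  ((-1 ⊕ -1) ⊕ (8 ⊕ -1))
((-1 ⊕ -1) ⊕ (8 ⊕ -1)) = -1

Expand innermost to outermost. Recall ⊕ takes the minimum of its arguments and ⊗ takes their sum. Working out the expression ((-1 ⊕ -1) ⊕ (8 ⊕ -1)) gives -1.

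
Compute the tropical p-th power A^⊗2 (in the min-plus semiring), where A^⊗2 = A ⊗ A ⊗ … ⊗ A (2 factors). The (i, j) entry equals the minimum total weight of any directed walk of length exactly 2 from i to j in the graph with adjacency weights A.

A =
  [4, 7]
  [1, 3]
A^⊗2 =
  [8, 10]
  [4, 6]

Each entry (A^⊗2)_ij equals the minimum over all length-2 walks i = v_0 → v_1 → … → v_2 = j of Σ_t A[v_t][v_{t+1}]. For example, for (i, j) = (0, 1) we minimise over 2 possible intermediate vertex sequences; the minimum is 10, attained along the walk 0 → 1 → 1.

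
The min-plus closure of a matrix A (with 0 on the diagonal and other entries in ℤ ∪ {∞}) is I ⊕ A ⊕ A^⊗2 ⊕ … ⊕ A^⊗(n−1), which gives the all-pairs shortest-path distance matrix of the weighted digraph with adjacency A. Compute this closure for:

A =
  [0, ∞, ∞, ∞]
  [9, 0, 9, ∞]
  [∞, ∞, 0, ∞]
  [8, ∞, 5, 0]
Closure =
  [0, ∞, ∞, ∞]
  [9, 0, 9, ∞]
  [∞, ∞, 0, ∞]
  [8, ∞, 5, 0]

This is the Floyd-Warshall all-pairs shortest-path computation. For each intermediate vertex k = 0, 1, …, 3, update dist[i][j] ← min(dist[i][j], dist[i][k] + dist[k][j]). The final matrix gives, for each (i, j), the minimum total weight of any directed path from i to j (possibly empty when i = j).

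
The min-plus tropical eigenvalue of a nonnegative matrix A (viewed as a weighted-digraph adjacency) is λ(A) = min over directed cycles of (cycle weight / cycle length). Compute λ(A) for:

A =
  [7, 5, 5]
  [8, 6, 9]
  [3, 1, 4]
λ(A) = 4

Enumerate directed cycles and compute their means (weight / length). Sample:
  cycle 0 → 0: weight = 7, length = 1, mean = 7/1 ≈ 7.000
  cycle 1 → 1: weight = 6, length = 1, mean = 6/1 ≈ 6.000
  cycle 2 → 2: weight = 4, length = 1, mean = 4/1 ≈ 4.000
  cycle 0 → 1 → 0: weight = 13, length = 2, mean = 13/2 ≈ 6.500
  cycle 0 → 2 → 0: weight = 8, length = 2, mean = 8/2 ≈ 4.000
  cycle 1 → 0 → 1: weight = 13, length = 2, mean = 13/2 ≈ 6.500
Minimum mean = 4.000, attained e.g. along the cycle 2 → 2 with weight 4 and length 1. So λ(A) = 4/1 = 4.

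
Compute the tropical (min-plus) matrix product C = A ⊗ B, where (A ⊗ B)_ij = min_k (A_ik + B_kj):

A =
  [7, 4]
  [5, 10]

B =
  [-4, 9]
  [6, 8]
A ⊗ B =
  [3, 12]
  [1, 14]

Apply the min-plus product entry-by-entry:
  C[0][0] = min over k of (A[0][0] + B[0][0] = 7 + -4 = 3, A[0][1] + B[1][0] = 4 + 6 = 10) = 3 (attained at k = 0)
  C[0][1] = min over k of (A[0][0] + B[0][1] = 7 + 9 = 16, A[0][1] + B[1][1] = 4 + 8 = 12) = 12 (attained at k = 1)
  C[1][0] = min over k of (A[1][0] + B[0][0] = 5 + -4 = 1, A[1][1] + B[1][0] = 10 + 6 = 16) = 1 (attained at k = 0)
  C[1][1] = min over k of (A[1][0] + B[0][1] = 5 + 9 = 14, A[1][1] + B[1][1] = 10 + 8 = 18) = 14 (attained at k = 0)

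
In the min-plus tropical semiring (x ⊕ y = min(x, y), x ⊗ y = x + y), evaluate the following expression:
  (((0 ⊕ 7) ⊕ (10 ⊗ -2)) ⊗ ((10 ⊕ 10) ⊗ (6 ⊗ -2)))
(((0 ⊕ 7) ⊕ (10 ⊗ -2)) ⊗ ((10 ⊕ 10) ⊗ (6 ⊗ -2))) = 14

Expand innermost to outermost. Recall ⊕ takes the minimum of its arguments and ⊗ takes their sum. Working out the expression (((0 ⊕ 7) ⊕ (10 ⊗ -2)) ⊗ ((10 ⊕ 10) ⊗ (6 ⊗ -2))) gives 14.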